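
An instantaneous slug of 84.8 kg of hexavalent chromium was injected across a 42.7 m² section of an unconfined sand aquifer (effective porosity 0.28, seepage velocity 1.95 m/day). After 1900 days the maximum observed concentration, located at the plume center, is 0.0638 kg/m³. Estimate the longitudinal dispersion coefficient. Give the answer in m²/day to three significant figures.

At the plume center C_max = M/(n_e·A·√(4πDt)), so D = M²/(4πt·(n_e·A·C_max)²).
n_e·A·C_max = 0.28 × 42.7 × 0.0638 = 0.7628 kg/m.
D = 84.8²/(4π × 1900 × 0.7628²) = 0.518 m²/day.

0.518 m²/day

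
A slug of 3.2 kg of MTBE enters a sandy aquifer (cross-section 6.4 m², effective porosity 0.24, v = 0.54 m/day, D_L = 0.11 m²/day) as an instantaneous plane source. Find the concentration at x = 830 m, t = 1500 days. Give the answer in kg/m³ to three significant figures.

For an instantaneous plane source, C(x,t) = M/(n_e·A·√(4πDt)) · exp(−(x−vt)²/(4Dt)), with n_e·A the pore (flow) area.
Plume center vt = 0.54 × 1500 = 810 m, so the well at 830 m is 20 m downgradient of the peak.
√(4πDt) = 45.54 m, giving peak height M/(n_e·A·√(4πDt)) = 3.2/(0.24 × 6.4 × 45.54) = 0.04575 kg/m³.
(x−vt)²/(4Dt) = (20)²/(4 × 0.11 × 1500) = 0.6061; exp(−0.6061) = 0.5455.
C = 0.04575 × 0.5455 = 0.0250 kg/m³.

0.0250 kg/m³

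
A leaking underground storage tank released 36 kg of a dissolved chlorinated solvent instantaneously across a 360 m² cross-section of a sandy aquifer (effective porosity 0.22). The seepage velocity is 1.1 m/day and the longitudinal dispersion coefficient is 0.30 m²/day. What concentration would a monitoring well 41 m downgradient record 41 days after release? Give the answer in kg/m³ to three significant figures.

0.0260 kg/m³

For an instantaneous plane source, C(x,t) = M/(n_e·A·√(4πDt)) · exp(−(x−vt)²/(4Dt)), with n_e·A the pore (flow) area.
Plume center vt = 1.1 × 41 = 45.1 m, so the well at 41 m is 4.1 m upgradient of the peak.
√(4πDt) = 12.43 m, giving peak height M/(n_e·A·√(4πDt)) = 36/(0.22 × 360 × 12.43) = 0.03657 kg/m³.
(x−vt)²/(4Dt) = (-4.1)²/(4 × 0.30 × 41) = 0.3417; exp(−0.3417) = 0.7106.
C = 0.03657 × 0.7106 = 0.0260 kg/m³.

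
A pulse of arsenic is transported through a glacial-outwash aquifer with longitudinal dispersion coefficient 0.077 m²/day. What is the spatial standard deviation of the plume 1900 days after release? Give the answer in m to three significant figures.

Dispersive spreading gives a Gaussian with σ² = 2Dt; advection only shifts the center.
σ = √(2 × 0.077 × 1900) = 17.1 m.

17.1 m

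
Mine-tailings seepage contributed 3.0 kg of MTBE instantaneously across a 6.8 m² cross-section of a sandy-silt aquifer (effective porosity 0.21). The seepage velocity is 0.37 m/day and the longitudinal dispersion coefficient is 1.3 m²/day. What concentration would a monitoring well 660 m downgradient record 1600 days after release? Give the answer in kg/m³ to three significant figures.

For an instantaneous plane source, C(x,t) = M/(n_e·A·√(4πDt)) · exp(−(x−vt)²/(4Dt)), with n_e·A the pore (flow) area.
Plume center vt = 0.37 × 1600 = 592 m, so the well at 660 m is 68 m downgradient of the peak.
√(4πDt) = 161.7 m, giving peak height M/(n_e·A·√(4πDt)) = 3.0/(0.21 × 6.8 × 161.7) = 0.01299 kg/m³.
(x−vt)²/(4Dt) = (68)²/(4 × 1.3 × 1600) = 0.5558; exp(−0.5558) = 0.5736.
C = 0.01299 × 0.5736 = 0.00745 kg/m³.

0.00745 kg/m³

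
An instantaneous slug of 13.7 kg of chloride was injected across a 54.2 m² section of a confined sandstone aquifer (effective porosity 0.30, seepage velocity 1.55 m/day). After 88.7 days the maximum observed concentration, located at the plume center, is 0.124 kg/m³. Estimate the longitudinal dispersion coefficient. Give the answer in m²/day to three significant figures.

0.0414 m²/day

At the plume center C_max = M/(n_e·A·√(4πDt)), so D = M²/(4πt·(n_e·A·C_max)²).
n_e·A·C_max = 0.30 × 54.2 × 0.124 = 2.016 kg/m.
D = 13.7²/(4π × 88.7 × 2.016²) = 0.0414 m²/day.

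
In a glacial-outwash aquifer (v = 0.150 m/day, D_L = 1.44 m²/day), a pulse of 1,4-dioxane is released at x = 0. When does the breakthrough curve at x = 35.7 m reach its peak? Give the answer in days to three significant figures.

182 days

For the 1D instantaneous-source solution, setting ∂C/∂t = 0 at fixed x gives v²t² + 2Dt − x² = 0, so t = (√(D² + v²x²) − D)/v².
√(D² + v²x²) = √(1.44² + 0.150² × 35.7²) = 5.545; v² = 0.0225.
t = (5.545 − 1.44)/0.0225 = 182 days (vs. the pure-advection estimate x/v = 238 d).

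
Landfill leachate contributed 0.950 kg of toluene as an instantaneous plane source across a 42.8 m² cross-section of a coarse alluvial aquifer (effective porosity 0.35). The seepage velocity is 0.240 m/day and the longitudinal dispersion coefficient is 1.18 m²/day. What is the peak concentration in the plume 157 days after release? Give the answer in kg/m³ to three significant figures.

0.00131 kg/m³

The peak of an instantaneous 1D plume sits at x = vt; there the Gaussian factor is 1 and C_max = M/(n_e·A·√(4πDt)), where n_e·A is the pore area the mass is dissolved in.
√(4πDt) = √(4π × 1.18 × 157) = 48.25 m, so C_max = 0.950/(0.35 × 42.8 × 48.25) = 0.00131 kg/m³.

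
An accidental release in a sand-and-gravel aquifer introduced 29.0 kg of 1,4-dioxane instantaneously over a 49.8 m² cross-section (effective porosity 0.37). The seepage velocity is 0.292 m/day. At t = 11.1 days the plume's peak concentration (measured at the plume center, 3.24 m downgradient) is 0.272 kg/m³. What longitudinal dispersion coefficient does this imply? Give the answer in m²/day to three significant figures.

At the plume center C_max = M/(n_e·A·√(4πDt)), so D = M²/(4πt·(n_e·A·C_max)²).
n_e·A·C_max = 0.37 × 49.8 × 0.272 = 5.012 kg/m.
D = 29.0²/(4π × 11.1 × 5.012²) = 0.240 m²/day.

0.240 m²/day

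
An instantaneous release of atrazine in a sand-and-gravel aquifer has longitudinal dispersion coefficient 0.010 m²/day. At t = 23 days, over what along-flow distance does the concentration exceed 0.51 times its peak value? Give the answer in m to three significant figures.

1.57 m

The plume is Gaussian with σ = √(2Dt) = √(2 × 0.010 × 23) = 0.6782 m.
C/C_peak = exp(−Δx²/(2σ²)) = 0.51 ⇒ Δx = σ·√(−2 ln 0.51) = 0.6782 × 1.160 = 0.7867 m.
Width = 2Δx = 1.57 m.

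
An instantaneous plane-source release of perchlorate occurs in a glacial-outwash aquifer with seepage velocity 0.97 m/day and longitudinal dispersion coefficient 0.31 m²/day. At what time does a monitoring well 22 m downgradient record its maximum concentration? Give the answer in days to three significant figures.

22.4 days

For the 1D instantaneous-source solution, setting ∂C/∂t = 0 at fixed x gives v²t² + 2Dt − x² = 0, so t = (√(D² + v²x²) − D)/v².
√(D² + v²x²) = √(0.31² + 0.97² × 22²) = 21.34; v² = 0.9409.
t = (21.34 − 0.31)/0.9409 = 22.4 days (vs. the pure-advection estimate x/v = 22.7 d).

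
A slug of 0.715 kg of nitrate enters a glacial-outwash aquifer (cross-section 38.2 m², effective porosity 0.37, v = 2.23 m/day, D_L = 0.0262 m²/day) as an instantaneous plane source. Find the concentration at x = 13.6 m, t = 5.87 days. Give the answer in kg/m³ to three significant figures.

0.0238 kg/m³

For an instantaneous plane source, C(x,t) = M/(n_e·A·√(4πDt)) · exp(−(x−vt)²/(4Dt)), with n_e·A the pore (flow) area.
Plume center vt = 2.23 × 5.87 = 13.0901 m, so the well at 13.6 m is 0.5099 m downgradient of the peak.
√(4πDt) = 1.390 m, giving peak height M/(n_e·A·√(4πDt)) = 0.715/(0.37 × 38.2 × 1.390) = 0.03639 kg/m³.
(x−vt)²/(4Dt) = (0.5099)²/(4 × 0.0262 × 5.87) = 0.4226; exp(−0.4226) = 0.6553.
C = 0.03639 × 0.6553 = 0.0238 kg/m³.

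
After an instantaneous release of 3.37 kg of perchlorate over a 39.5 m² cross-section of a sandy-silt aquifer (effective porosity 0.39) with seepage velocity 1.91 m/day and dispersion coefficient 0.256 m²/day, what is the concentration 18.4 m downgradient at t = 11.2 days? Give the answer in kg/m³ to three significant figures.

0.0167 kg/m³

For an instantaneous plane source, C(x,t) = M/(n_e·A·√(4πDt)) · exp(−(x−vt)²/(4Dt)), with n_e·A the pore (flow) area.
Plume center vt = 1.91 × 11.2 = 21.392 m, so the well at 18.4 m is 2.992 m upgradient of the peak.
√(4πDt) = 6.003 m, giving peak height M/(n_e·A·√(4πDt)) = 3.37/(0.39 × 39.5 × 6.003) = 0.03644 kg/m³.
(x−vt)²/(4Dt) = (-2.992)²/(4 × 0.256 × 11.2) = 0.7806; exp(−0.7806) = 0.4581.
C = 0.03644 × 0.4581 = 0.0167 kg/m³.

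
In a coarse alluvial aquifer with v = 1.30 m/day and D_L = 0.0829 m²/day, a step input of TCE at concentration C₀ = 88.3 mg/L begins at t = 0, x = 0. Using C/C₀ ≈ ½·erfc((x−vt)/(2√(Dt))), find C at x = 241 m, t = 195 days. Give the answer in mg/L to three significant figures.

For a continuous step input, C/C₀ ≈ ½·erfc((x−vt)/(2√(Dt))).
vt = 1.30 × 195 = 253.5 m and 2√(Dt) = 2√(0.0829 × 195) = 8.041 m.
Argument (x−vt)/(2√(Dt)) = (241 − 253.5)/8.041 = -1.555; ½·erfc(-1.555) = 0.9861.
C = 88.3 × 0.9861 = 87.1 mg/L.

87.1 mg/L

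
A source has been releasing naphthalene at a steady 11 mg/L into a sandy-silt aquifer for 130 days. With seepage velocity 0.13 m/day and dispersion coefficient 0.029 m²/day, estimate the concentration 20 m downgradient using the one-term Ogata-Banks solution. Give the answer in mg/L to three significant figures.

For a continuous step input, C/C₀ ≈ ½·erfc((x−vt)/(2√(Dt))).
vt = 0.13 × 130 = 16.9 m and 2√(Dt) = 2√(0.029 × 130) = 3.883 m.
Argument (x−vt)/(2√(Dt)) = (20 − 16.9)/3.883 = 0.7984; ½·erfc(0.7984) = 0.1294.
C = 11 × 0.1294 = 1.42 mg/L.

1.42 mg/L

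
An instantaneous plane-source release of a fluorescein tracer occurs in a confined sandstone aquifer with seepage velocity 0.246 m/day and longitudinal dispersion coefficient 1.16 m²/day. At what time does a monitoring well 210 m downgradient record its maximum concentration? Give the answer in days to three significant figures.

For the 1D instantaneous-source solution, setting ∂C/∂t = 0 at fixed x gives v²t² + 2Dt − x² = 0, so t = (√(D² + v²x²) − D)/v².
√(D² + v²x²) = √(1.16² + 0.246² × 210²) = 51.67; v² = 0.060516.
t = (51.67 − 1.16)/0.060516 = 835 days (vs. the pure-advection estimate x/v = 854 d).

835 days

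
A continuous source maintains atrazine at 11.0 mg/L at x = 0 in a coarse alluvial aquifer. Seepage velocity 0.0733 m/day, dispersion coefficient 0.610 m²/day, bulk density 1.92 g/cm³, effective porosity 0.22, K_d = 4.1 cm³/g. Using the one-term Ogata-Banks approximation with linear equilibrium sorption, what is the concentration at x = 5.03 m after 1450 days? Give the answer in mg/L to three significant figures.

Retardation factor R = 1 + ρ_b·K_d/n = 1 + 1.92 × 4.1/0.22 = 36.78.
Sorption retards both mechanisms: v_R = v/R = 0.001993 m/day, D_R = D/R = 0.01659 m²/day.
v_R·t = 0.001993 × 1450 = 2.88985 m; 2√(D_R t) = 9.809 m; argument = (5.03 − 2.88985)/9.809 = 0.2182.
C = C₀ × ½·erfc(0.2182) = 11.0 × 0.3788 = 4.17 mg/L.

4.17 mg/L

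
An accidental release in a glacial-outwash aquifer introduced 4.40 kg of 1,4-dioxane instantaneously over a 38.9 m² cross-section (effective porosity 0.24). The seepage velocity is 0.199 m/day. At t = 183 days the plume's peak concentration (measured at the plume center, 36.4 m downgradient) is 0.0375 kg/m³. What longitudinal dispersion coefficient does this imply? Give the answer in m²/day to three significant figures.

0.0687 m²/day

At the plume center C_max = M/(n_e·A·√(4πDt)), so D = M²/(4πt·(n_e·A·C_max)²).
n_e·A·C_max = 0.24 × 38.9 × 0.0375 = 0.3501 kg/m.
D = 4.40²/(4π × 183 × 0.3501²) = 0.0687 m²/day.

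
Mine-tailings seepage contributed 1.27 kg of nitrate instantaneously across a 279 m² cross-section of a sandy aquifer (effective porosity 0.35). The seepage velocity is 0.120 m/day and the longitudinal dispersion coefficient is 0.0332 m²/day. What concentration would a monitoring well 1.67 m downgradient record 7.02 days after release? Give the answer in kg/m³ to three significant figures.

For an instantaneous plane source, C(x,t) = M/(n_e·A·√(4πDt)) · exp(−(x−vt)²/(4Dt)), with n_e·A the pore (flow) area.
Plume center vt = 0.120 × 7.02 = 0.8424 m, so the well at 1.67 m is 0.8276 m downgradient of the peak.
√(4πDt) = 1.711 m, giving peak height M/(n_e·A·√(4πDt)) = 1.27/(0.35 × 279 × 1.711) = 0.007601 kg/m³.
(x−vt)²/(4Dt) = (0.8276)²/(4 × 0.0332 × 7.02) = 0.7347; exp(−0.7347) = 0.4796.
C = 0.007601 × 0.4796 = 0.00365 kg/m³.

0.00365 kg/m³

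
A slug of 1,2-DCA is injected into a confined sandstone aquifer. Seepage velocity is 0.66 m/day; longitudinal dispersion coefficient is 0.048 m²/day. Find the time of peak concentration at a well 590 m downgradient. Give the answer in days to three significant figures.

894 days

For the 1D instantaneous-source solution, setting ∂C/∂t = 0 at fixed x gives v²t² + 2Dt − x² = 0, so t = (√(D² + v²x²) − D)/v².
√(D² + v²x²) = √(0.048² + 0.66² × 590²) = 389.4; v² = 0.4356.
t = (389.4 − 0.048)/0.4356 = 894 days (vs. the pure-advection estimate x/v = 894 d).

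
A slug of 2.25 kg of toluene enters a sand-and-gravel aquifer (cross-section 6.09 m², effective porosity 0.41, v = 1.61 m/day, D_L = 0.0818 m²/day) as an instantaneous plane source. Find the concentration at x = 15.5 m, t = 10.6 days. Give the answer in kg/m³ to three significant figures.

0.135 kg/m³

For an instantaneous plane source, C(x,t) = M/(n_e·A·√(4πDt)) · exp(−(x−vt)²/(4Dt)), with n_e·A the pore (flow) area.
Plume center vt = 1.61 × 10.6 = 17.066 m, so the well at 15.5 m is 1.566 m upgradient of the peak.
√(4πDt) = 3.301 m, giving peak height M/(n_e·A·√(4πDt)) = 2.25/(0.41 × 6.09 × 3.301) = 0.2730 kg/m³.
(x−vt)²/(4Dt) = (-1.566)²/(4 × 0.0818 × 10.6) = 0.7071; exp(−0.7071) = 0.4931.
C = 0.2730 × 0.4931 = 0.135 kg/m³.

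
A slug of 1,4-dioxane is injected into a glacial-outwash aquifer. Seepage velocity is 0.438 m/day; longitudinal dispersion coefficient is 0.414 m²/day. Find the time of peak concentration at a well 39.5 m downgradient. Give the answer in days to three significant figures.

For the 1D instantaneous-source solution, setting ∂C/∂t = 0 at fixed x gives v²t² + 2Dt − x² = 0, so t = (√(D² + v²x²) − D)/v².
√(D² + v²x²) = √(0.414² + 0.438² × 39.5²) = 17.31; v² = 0.191844.
t = (17.31 − 0.414)/0.191844 = 88.1 days (vs. the pure-advection estimate x/v = 90.2 d).

88.1 days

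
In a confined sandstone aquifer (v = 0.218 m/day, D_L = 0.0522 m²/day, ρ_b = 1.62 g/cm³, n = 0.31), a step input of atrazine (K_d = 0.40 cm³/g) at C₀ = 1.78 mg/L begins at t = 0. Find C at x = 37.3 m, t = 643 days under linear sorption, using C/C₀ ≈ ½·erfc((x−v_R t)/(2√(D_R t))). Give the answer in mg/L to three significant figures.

Retardation factor R = 1 + ρ_b·K_d/n = 1 + 1.62 × 0.40/0.31 = 3.090.
Sorption retards both mechanisms: v_R = v/R = 0.07055 m/day, D_R = D/R = 0.01689 m²/day.
v_R·t = 0.07055 × 643 = 45.36365 m; 2√(D_R t) = 6.591 m; argument = (37.3 − 45.36365)/6.591 = -1.223.
C = C₀ × ½·erfc(-1.223) = 1.78 × 0.9581 = 1.71 mg/L.

1.71 mg/L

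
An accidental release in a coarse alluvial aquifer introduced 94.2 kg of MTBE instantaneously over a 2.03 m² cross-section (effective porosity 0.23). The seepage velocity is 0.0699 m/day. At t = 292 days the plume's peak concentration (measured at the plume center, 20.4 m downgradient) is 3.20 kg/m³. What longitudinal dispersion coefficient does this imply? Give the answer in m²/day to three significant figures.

At the plume center C_max = M/(n_e·A·√(4πDt)), so D = M²/(4πt·(n_e·A·C_max)²).
n_e·A·C_max = 0.23 × 2.03 × 3.20 = 1.494 kg/m.
D = 94.2²/(4π × 292 × 1.494²) = 1.08 m²/day.

1.08 m²/day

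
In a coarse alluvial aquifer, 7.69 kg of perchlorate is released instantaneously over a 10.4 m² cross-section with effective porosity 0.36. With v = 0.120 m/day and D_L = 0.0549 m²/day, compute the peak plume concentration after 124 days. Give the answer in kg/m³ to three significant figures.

0.222 kg/m³

The peak of an instantaneous 1D plume sits at x = vt; there the Gaussian factor is 1 and C_max = M/(n_e·A·√(4πDt)), where n_e·A is the pore area the mass is dissolved in.
√(4πDt) = √(4π × 0.0549 × 124) = 9.249 m, so C_max = 7.69/(0.36 × 10.4 × 9.249) = 0.222 kg/m³.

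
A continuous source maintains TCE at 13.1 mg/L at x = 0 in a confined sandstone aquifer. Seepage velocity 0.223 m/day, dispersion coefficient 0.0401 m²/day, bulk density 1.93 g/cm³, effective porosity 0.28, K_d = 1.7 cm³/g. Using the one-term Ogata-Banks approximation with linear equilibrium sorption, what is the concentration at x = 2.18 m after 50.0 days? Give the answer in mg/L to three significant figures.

Retardation factor R = 1 + ρ_b·K_d/n = 1 + 1.93 × 1.7/0.28 = 12.72.
Sorption retards both mechanisms: v_R = v/R = 0.01753 m/day, D_R = D/R = 0.003153 m²/day.
v_R·t = 0.01753 × 50.0 = 0.8765 m; 2√(D_R t) = 0.7941 m; argument = (2.18 − 0.8765)/0.7941 = 1.641.
C = C₀ × ½·erfc(1.641) = 13.1 × 0.01015 = 0.133 mg/L.

0.133 mg/L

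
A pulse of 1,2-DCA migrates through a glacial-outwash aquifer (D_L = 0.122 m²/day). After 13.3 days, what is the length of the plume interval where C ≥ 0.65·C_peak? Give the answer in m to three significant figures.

The plume is Gaussian with σ = √(2Dt) = √(2 × 0.122 × 13.3) = 1.801 m.
C/C_peak = exp(−Δx²/(2σ²)) = 0.65 ⇒ Δx = σ·√(−2 ln 0.65) = 1.801 × 0.9282 = 1.672 m.
Width = 2Δx = 3.34 m.

3.34 m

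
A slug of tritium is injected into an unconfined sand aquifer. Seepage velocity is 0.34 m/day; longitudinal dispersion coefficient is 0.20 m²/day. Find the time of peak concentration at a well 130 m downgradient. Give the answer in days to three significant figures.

For the 1D instantaneous-source solution, setting ∂C/∂t = 0 at fixed x gives v²t² + 2Dt − x² = 0, so t = (√(D² + v²x²) − D)/v².
√(D² + v²x²) = √(0.20² + 0.34² × 130²) = 44.20; v² = 0.1156.
t = (44.20 − 0.20)/0.1156 = 381 days (vs. the pure-advection estimate x/v = 382 d).

381 days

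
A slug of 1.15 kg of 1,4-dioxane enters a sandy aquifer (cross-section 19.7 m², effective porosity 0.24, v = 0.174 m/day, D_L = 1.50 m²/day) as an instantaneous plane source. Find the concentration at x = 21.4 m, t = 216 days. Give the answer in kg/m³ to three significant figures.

For an instantaneous plane source, C(x,t) = M/(n_e·A·√(4πDt)) · exp(−(x−vt)²/(4Dt)), with n_e·A the pore (flow) area.
Plume center vt = 0.174 × 216 = 37.584 m, so the well at 21.4 m is 16.184 m upgradient of the peak.
√(4πDt) = 63.81 m, giving peak height M/(n_e·A·√(4πDt)) = 1.15/(0.24 × 19.7 × 63.81) = 0.003812 kg/m³.
(x−vt)²/(4Dt) = (-16.184)²/(4 × 1.50 × 216) = 0.2021; exp(−0.2021) = 0.8170.
C = 0.003812 × 0.8170 = 0.00311 kg/m³.

0.00311 kg/m³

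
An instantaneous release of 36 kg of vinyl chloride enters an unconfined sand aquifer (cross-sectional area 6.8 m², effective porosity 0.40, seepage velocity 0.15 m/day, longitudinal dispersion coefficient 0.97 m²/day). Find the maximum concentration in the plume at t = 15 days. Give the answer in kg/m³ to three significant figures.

The peak of an instantaneous 1D plume sits at x = vt; there the Gaussian factor is 1 and C_max = M/(n_e·A·√(4πDt)), where n_e·A is the pore area the mass is dissolved in.
√(4πDt) = √(4π × 0.97 × 15) = 13.52 m, so C_max = 36/(0.40 × 6.8 × 13.52) = 0.979 kg/m³.

0.979 kg/m³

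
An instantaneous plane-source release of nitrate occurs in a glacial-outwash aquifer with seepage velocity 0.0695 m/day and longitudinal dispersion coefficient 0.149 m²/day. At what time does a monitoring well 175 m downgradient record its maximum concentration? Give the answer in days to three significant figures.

2490 days

For the 1D instantaneous-source solution, setting ∂C/∂t = 0 at fixed x gives v²t² + 2Dt − x² = 0, so t = (√(D² + v²x²) − D)/v².
√(D² + v²x²) = √(0.149² + 0.0695² × 175²) = 12.16; v² = 0.00483025.
t = (12.16 − 0.149)/0.00483025 = 2490 days (vs. the pure-advection estimate x/v = 2520 d).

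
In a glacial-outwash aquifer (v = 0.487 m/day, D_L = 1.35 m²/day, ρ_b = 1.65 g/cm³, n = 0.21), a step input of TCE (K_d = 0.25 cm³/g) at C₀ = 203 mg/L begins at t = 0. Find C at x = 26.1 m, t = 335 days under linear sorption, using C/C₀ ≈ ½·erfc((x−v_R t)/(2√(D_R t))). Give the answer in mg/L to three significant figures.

Retardation factor R = 1 + ρ_b·K_d/n = 1 + 1.65 × 0.25/0.21 = 2.964.
Sorption retards both mechanisms: v_R = v/R = 0.1643 m/day, D_R = D/R = 0.4555 m²/day.
v_R·t = 0.1643 × 335 = 55.0405 m; 2√(D_R t) = 24.71 m; argument = (26.1 − 55.0405)/24.71 = -1.171.
C = C₀ × ½·erfc(-1.171) = 203 × 0.9511 = 193 mg/L.

193 mg/L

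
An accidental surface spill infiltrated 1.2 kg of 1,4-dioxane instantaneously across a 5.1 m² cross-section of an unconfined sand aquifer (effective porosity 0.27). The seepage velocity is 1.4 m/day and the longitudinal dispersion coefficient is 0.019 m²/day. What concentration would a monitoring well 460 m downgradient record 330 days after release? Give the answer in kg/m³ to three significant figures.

0.0837 kg/m³

For an instantaneous plane source, C(x,t) = M/(n_e·A·√(4πDt)) · exp(−(x−vt)²/(4Dt)), with n_e·A the pore (flow) area.
Plume center vt = 1.4 × 330 = 462 m, so the well at 460 m is 2 m upgradient of the peak.
√(4πDt) = 8.876 m, giving peak height M/(n_e·A·√(4πDt)) = 1.2/(0.27 × 5.1 × 8.876) = 0.09818 kg/m³.
(x−vt)²/(4Dt) = (-2)²/(4 × 0.019 × 330) = 0.1595; exp(−0.1595) = 0.8526.
C = 0.09818 × 0.8526 = 0.0837 kg/m³.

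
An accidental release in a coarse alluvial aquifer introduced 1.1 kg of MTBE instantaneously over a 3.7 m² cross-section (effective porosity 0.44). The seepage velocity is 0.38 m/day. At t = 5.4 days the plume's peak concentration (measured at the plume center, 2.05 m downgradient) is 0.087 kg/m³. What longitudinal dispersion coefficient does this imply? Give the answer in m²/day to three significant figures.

At the plume center C_max = M/(n_e·A·√(4πDt)), so D = M²/(4πt·(n_e·A·C_max)²).
n_e·A·C_max = 0.44 × 3.7 × 0.087 = 0.1416 kg/m.
D = 1.1²/(4π × 5.4 × 0.1416²) = 0.889 m²/day.

0.889 m²/day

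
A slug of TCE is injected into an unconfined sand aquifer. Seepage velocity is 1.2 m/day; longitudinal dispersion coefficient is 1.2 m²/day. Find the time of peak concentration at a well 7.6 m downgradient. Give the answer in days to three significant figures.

For the 1D instantaneous-source solution, setting ∂C/∂t = 0 at fixed x gives v²t² + 2Dt − x² = 0, so t = (√(D² + v²x²) − D)/v².
√(D² + v²x²) = √(1.2² + 1.2² × 7.6²) = 9.199; v² = 1.44.
t = (9.199 − 1.2)/1.44 = 5.55 days (vs. the pure-advection estimate x/v = 6.33 d).

5.55 days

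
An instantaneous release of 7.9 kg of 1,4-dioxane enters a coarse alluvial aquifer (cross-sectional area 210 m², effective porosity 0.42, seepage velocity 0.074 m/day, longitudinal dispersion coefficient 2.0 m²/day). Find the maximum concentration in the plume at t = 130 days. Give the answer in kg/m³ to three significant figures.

0.00157 kg/m³

The peak of an instantaneous 1D plume sits at x = vt; there the Gaussian factor is 1 and C_max = M/(n_e·A·√(4πDt)), where n_e·A is the pore area the mass is dissolved in.
√(4πDt) = √(4π × 2.0 × 130) = 57.16 m, so C_max = 7.9/(0.42 × 210 × 57.16) = 0.00157 kg/m³.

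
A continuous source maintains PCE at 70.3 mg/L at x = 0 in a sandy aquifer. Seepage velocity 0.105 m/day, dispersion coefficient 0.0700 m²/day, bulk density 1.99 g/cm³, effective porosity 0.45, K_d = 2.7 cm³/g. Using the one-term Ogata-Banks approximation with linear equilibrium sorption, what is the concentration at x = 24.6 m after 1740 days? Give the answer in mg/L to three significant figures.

0.552 mg/L

Retardation factor R = 1 + ρ_b·K_d/n = 1 + 1.99 × 2.7/0.45 = 12.94.
Sorption retards both mechanisms: v_R = v/R = 0.008114 m/day, D_R = D/R = 0.005410 m²/day.
v_R·t = 0.008114 × 1740 = 14.11836 m; 2√(D_R t) = 6.136 m; argument = (24.6 − 14.11836)/6.136 = 1.708.
C = C₀ × ½·erfc(1.708) = 70.3 × 0.007857 = 0.552 mg/L.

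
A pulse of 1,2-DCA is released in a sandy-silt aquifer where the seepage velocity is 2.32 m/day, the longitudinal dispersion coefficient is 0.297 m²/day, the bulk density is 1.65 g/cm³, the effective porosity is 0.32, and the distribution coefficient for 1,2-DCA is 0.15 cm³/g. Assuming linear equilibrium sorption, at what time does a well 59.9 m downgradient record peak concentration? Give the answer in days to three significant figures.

Retardation factor R = 1 + ρ_b·K_d/n = 1 + 1.65 × 0.15/0.32 = 1.773.
Sorption retards both mechanisms: v_R = v/R = 1.309 m/day, D_R = D/R = 0.1675 m²/day.
Peak time from v_R²t² + 2D_R t − x² = 0: t = (√(D_R² + v_R²x²) − D_R)/v_R².
√(D_R² + v_R²x²) = √(0.1675² + 1.309² × 59.9²) = 78.41; v_R² = 1.713.
t = (78.41 − 0.1675)/1.713 = 45.7 days.

45.7 days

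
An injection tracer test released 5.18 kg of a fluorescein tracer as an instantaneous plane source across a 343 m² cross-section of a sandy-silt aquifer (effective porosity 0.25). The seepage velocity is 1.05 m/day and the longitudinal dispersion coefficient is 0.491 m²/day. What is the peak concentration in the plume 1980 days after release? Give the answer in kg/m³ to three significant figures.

0.000547 kg/m³

The peak of an instantaneous 1D plume sits at x = vt; there the Gaussian factor is 1 and C_max = M/(n_e·A·√(4πDt)), where n_e·A is the pore area the mass is dissolved in.
√(4πDt) = √(4π × 0.491 × 1980) = 110.5 m, so C_max = 5.18/(0.25 × 343 × 110.5) = 0.000547 kg/m³.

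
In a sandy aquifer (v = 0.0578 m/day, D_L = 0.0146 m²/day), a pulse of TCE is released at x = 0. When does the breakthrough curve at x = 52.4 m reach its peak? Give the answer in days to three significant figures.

902 days

For the 1D instantaneous-source solution, setting ∂C/∂t = 0 at fixed x gives v²t² + 2Dt − x² = 0, so t = (√(D² + v²x²) − D)/v².
√(D² + v²x²) = √(0.0146² + 0.0578² × 52.4²) = 3.029; v² = 0.00334084.
t = (3.029 − 0.0146)/0.00334084 = 902 days (vs. the pure-advection estimate x/v = 907 d).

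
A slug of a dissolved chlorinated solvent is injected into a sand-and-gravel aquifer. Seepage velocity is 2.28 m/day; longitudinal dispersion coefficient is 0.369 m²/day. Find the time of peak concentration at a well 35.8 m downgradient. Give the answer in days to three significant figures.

For the 1D instantaneous-source solution, setting ∂C/∂t = 0 at fixed x gives v²t² + 2Dt − x² = 0, so t = (√(D² + v²x²) − D)/v².
√(D² + v²x²) = √(0.369² + 2.28² × 35.8²) = 81.62; v² = 5.1984.
t = (81.62 − 0.369)/5.1984 = 15.6 days (vs. the pure-advection estimate x/v = 15.7 d).

15.6 days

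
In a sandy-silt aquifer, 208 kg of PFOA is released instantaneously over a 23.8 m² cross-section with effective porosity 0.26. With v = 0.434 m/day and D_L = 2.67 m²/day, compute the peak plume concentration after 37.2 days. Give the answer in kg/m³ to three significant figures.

0.951 kg/m³

The peak of an instantaneous 1D plume sits at x = vt; there the Gaussian factor is 1 and C_max = M/(n_e·A·√(4πDt)), where n_e·A is the pore area the mass is dissolved in.
√(4πDt) = √(4π × 2.67 × 37.2) = 35.33 m, so C_max = 208/(0.26 × 23.8 × 35.33) = 0.951 kg/m³.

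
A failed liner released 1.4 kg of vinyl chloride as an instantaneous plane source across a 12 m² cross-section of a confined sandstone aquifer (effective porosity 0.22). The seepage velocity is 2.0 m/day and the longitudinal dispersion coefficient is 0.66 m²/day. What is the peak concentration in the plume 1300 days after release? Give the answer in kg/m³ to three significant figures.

The peak of an instantaneous 1D plume sits at x = vt; there the Gaussian factor is 1 and C_max = M/(n_e·A·√(4πDt)), where n_e·A is the pore area the mass is dissolved in.
√(4πDt) = √(4π × 0.66 × 1300) = 103.8 m, so C_max = 1.4/(0.22 × 12 × 103.8) = 0.00511 kg/m³.

0.00511 kg/m³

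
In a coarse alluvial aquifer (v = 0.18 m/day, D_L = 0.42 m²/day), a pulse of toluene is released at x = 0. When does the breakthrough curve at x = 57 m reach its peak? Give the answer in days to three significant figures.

For the 1D instantaneous-source solution, setting ∂C/∂t = 0 at fixed x gives v²t² + 2Dt − x² = 0, so t = (√(D² + v²x²) − D)/v².
√(D² + v²x²) = √(0.42² + 0.18² × 57²) = 10.27; v² = 0.0324.
t = (10.27 − 0.42)/0.0324 = 304 days (vs. the pure-advection estimate x/v = 317 d).

304 days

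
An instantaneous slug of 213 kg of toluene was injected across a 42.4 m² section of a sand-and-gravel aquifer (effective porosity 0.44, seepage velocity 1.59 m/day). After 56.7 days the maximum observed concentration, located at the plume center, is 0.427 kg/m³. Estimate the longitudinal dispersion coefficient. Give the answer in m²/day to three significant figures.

1.00 m²/day

At the plume center C_max = M/(n_e·A·√(4πDt)), so D = M²/(4πt·(n_e·A·C_max)²).
n_e·A·C_max = 0.44 × 42.4 × 0.427 = 7.966 kg/m.
D = 213²/(4π × 56.7 × 7.966²) = 1.00 m²/day.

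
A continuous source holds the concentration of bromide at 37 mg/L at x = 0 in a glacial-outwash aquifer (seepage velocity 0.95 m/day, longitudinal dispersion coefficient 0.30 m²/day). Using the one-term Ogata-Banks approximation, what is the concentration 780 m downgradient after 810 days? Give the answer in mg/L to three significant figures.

For a continuous step input, C/C₀ ≈ ½·erfc((x−vt)/(2√(Dt))).
vt = 0.95 × 810 = 769.5 m and 2√(Dt) = 2√(0.30 × 810) = 31.18 m.
Argument (x−vt)/(2√(Dt)) = (780 − 769.5)/31.18 = 0.3368; ½·erfc(0.3368) = 0.3169.
C = 37 × 0.3169 = 11.7 mg/L.

11.7 mg/L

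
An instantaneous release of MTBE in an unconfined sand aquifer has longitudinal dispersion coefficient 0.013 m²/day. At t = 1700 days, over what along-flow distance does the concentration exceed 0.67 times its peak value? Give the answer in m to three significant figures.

11.9 m

The plume is Gaussian with σ = √(2Dt) = √(2 × 0.013 × 1700) = 6.648 m.
C/C_peak = exp(−Δx²/(2σ²)) = 0.67 ⇒ Δx = σ·√(−2 ln 0.67) = 6.648 × 0.8950 = 5.950 m.
Width = 2Δx = 11.9 m.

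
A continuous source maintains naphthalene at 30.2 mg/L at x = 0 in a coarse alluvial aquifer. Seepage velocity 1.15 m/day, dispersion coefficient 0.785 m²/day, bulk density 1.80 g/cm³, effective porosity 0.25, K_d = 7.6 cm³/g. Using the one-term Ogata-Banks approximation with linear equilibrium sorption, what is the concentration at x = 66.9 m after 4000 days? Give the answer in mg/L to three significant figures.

Retardation factor R = 1 + ρ_b·K_d/n = 1 + 1.80 × 7.6/0.25 = 55.72.
Sorption retards both mechanisms: v_R = v/R = 0.02064 m/day, D_R = D/R = 0.01409 m²/day.
v_R·t = 0.02064 × 4000 = 82.56 m; 2√(D_R t) = 15.01 m; argument = (66.9 − 82.56)/15.01 = -1.043.
C = C₀ × ½·erfc(-1.043) = 30.2 × 0.9299 = 28.1 mg/L.

28.1 mg/L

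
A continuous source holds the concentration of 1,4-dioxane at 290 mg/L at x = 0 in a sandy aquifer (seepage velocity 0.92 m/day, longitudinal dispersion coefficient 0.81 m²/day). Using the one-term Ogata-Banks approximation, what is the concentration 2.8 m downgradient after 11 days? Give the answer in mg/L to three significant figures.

For a continuous step input, C/C₀ ≈ ½·erfc((x−vt)/(2√(Dt))).
vt = 0.92 × 11 = 10.12 m and 2√(Dt) = 2√(0.81 × 11) = 5.970 m.
Argument (x−vt)/(2√(Dt)) = (2.8 − 10.12)/5.970 = -1.226; ½·erfc(-1.226) = 0.9585.
C = 290 × 0.9585 = 278 mg/L.

278 mg/L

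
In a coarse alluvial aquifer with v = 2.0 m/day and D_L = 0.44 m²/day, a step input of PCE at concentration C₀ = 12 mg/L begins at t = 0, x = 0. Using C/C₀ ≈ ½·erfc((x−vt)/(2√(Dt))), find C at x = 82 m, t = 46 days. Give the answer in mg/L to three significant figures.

11.3 mg/L

For a continuous step input, C/C₀ ≈ ½·erfc((x−vt)/(2√(Dt))).
vt = 2.0 × 46 = 92 m and 2√(Dt) = 2√(0.44 × 46) = 8.998 m.
Argument (x−vt)/(2√(Dt)) = (82 − 92)/8.998 = -1.111; ½·erfc(-1.111) = 0.9419.
C = 12 × 0.9419 = 11.3 mg/L.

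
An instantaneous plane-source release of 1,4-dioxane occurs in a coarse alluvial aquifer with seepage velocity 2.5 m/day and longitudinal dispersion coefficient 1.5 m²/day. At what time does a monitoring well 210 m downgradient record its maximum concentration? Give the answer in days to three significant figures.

For the 1D instantaneous-source solution, setting ∂C/∂t = 0 at fixed x gives v²t² + 2Dt − x² = 0, so t = (√(D² + v²x²) − D)/v².
√(D² + v²x²) = √(1.5² + 2.5² × 210²) = 525.0; v² = 6.25.
t = (525.0 − 1.5)/6.25 = 83.8 days (vs. the pure-advection estimate x/v = 84.0 d).

83.8 days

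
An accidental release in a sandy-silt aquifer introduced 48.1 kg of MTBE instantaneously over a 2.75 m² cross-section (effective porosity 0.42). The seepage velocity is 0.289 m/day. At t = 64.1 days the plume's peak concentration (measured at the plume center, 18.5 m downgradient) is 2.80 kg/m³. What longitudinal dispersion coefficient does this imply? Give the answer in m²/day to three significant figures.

At the plume center C_max = M/(n_e·A·√(4πDt)), so D = M²/(4πt·(n_e·A·C_max)²).
n_e·A·C_max = 0.42 × 2.75 × 2.80 = 3.234 kg/m.
D = 48.1²/(4π × 64.1 × 3.234²) = 0.275 m²/day.

0.275 m²/day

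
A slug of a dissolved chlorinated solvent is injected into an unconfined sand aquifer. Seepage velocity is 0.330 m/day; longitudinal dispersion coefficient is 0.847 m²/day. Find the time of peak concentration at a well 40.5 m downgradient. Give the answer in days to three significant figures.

115 days

For the 1D instantaneous-source solution, setting ∂C/∂t = 0 at fixed x gives v²t² + 2Dt − x² = 0, so t = (√(D² + v²x²) − D)/v².
√(D² + v²x²) = √(0.847² + 0.330² × 40.5²) = 13.39; v² = 0.1089.
t = (13.39 − 0.847)/0.1089 = 115 days (vs. the pure-advection estimate x/v = 123 d).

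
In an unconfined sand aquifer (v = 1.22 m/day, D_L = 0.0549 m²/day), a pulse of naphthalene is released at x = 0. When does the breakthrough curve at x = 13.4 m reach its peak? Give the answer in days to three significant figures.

10.9 days

For the 1D instantaneous-source solution, setting ∂C/∂t = 0 at fixed x gives v²t² + 2Dt − x² = 0, so t = (√(D² + v²x²) − D)/v².
√(D² + v²x²) = √(0.0549² + 1.22² × 13.4²) = 16.35; v² = 1.4884.
t = (16.35 − 0.0549)/1.4884 = 10.9 days (vs. the pure-advection estimate x/v = 11.0 d).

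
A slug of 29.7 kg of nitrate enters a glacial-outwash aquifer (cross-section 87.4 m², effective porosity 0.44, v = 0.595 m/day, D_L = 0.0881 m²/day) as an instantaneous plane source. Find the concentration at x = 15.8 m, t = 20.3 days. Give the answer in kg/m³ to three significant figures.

0.0235 kg/m³

For an instantaneous plane source, C(x,t) = M/(n_e·A·√(4πDt)) · exp(−(x−vt)²/(4Dt)), with n_e·A the pore (flow) area.
Plume center vt = 0.595 × 20.3 = 12.0785 m, so the well at 15.8 m is 3.7215 m downgradient of the peak.
√(4πDt) = 4.741 m, giving peak height M/(n_e·A·√(4πDt)) = 29.7/(0.44 × 87.4 × 4.741) = 0.1629 kg/m³.
(x−vt)²/(4Dt) = (3.7215)²/(4 × 0.0881 × 20.3) = 1.936; exp(−1.936) = 0.1443.
C = 0.1629 × 0.1443 = 0.0235 kg/m³.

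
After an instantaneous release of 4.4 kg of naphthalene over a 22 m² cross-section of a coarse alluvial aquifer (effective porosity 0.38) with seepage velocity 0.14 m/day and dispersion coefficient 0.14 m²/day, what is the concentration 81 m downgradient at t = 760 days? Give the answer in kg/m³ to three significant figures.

For an instantaneous plane source, C(x,t) = M/(n_e·A·√(4πDt)) · exp(−(x−vt)²/(4Dt)), with n_e·A the pore (flow) area.
Plume center vt = 0.14 × 760 = 106.4 m, so the well at 81 m is 25.4 m upgradient of the peak.
√(4πDt) = 36.57 m, giving peak height M/(n_e·A·√(4πDt)) = 4.4/(0.38 × 22 × 36.57) = 0.01439 kg/m³.
(x−vt)²/(4Dt) = (-25.4)²/(4 × 0.14 × 760) = 1.516; exp(−1.516) = 0.2196.
C = 0.01439 × 0.2196 = 0.00316 kg/m³.

0.00316 kg/m³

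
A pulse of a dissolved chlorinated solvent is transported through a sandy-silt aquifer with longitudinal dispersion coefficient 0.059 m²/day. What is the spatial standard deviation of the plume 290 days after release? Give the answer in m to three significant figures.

Dispersive spreading gives a Gaussian with σ² = 2Dt; advection only shifts the center.
σ = √(2 × 0.059 × 290) = 5.85 m.

5.85 m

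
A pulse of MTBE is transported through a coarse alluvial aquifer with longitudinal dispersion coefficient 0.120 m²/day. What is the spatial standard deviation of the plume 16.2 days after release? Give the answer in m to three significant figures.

Dispersive spreading gives a Gaussian with σ² = 2Dt; advection only shifts the center.
σ = √(2 × 0.120 × 16.2) = 1.97 m.

1.97 m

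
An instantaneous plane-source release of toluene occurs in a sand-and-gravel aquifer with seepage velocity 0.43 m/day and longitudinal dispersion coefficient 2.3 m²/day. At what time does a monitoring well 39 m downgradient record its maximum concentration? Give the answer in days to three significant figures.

79.1 days

For the 1D instantaneous-source solution, setting ∂C/∂t = 0 at fixed x gives v²t² + 2Dt − x² = 0, so t = (√(D² + v²x²) − D)/v².
√(D² + v²x²) = √(2.3² + 0.43² × 39²) = 16.93; v² = 0.1849.
t = (16.93 − 2.3)/0.1849 = 79.1 days (vs. the pure-advection estimate x/v = 90.7 d).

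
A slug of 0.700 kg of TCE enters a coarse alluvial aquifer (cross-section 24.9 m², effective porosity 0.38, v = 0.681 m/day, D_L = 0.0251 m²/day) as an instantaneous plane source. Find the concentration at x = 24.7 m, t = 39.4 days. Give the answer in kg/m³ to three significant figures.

0.00666 kg/m³

For an instantaneous plane source, C(x,t) = M/(n_e·A·√(4πDt)) · exp(−(x−vt)²/(4Dt)), with n_e·A the pore (flow) area.
Plume center vt = 0.681 × 39.4 = 26.8314 m, so the well at 24.7 m is 2.1314 m upgradient of the peak.
√(4πDt) = 3.525 m, giving peak height M/(n_e·A·√(4πDt)) = 0.700/(0.38 × 24.9 × 3.525) = 0.02099 kg/m³.
(x−vt)²/(4Dt) = (-2.1314)²/(4 × 0.0251 × 39.4) = 1.148; exp(−1.148) = 0.3173.
C = 0.02099 × 0.3173 = 0.00666 kg/m³.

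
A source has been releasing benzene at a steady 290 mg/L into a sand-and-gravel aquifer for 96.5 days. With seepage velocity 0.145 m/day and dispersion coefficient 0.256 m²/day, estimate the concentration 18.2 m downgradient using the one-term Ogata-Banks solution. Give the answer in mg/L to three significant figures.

79.7 mg/L

For a continuous step input, C/C₀ ≈ ½·erfc((x−vt)/(2√(Dt))).
vt = 0.145 × 96.5 = 13.9925 m and 2√(Dt) = 2√(0.256 × 96.5) = 9.941 m.
Argument (x−vt)/(2√(Dt)) = (18.2 − 13.9925)/9.941 = 0.4232; ½·erfc(0.4232) = 0.2748.
C = 290 × 0.2748 = 79.7 mg/L.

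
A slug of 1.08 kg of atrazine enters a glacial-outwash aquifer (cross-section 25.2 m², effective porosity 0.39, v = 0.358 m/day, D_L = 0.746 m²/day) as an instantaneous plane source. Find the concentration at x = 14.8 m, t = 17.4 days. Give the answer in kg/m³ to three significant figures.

For an instantaneous plane source, C(x,t) = M/(n_e·A·√(4πDt)) · exp(−(x−vt)²/(4Dt)), with n_e·A the pore (flow) area.
Plume center vt = 0.358 × 17.4 = 6.2292 m, so the well at 14.8 m is 8.5708 m downgradient of the peak.
√(4πDt) = 12.77 m, giving peak height M/(n_e·A·√(4πDt)) = 1.08/(0.39 × 25.2 × 12.77) = 0.008605 kg/m³.
(x−vt)²/(4Dt) = (8.5708)²/(4 × 0.746 × 17.4) = 1.415; exp(−1.415) = 0.2429.
C = 0.008605 × 0.2429 = 0.00209 kg/m³.

0.00209 kg/m³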